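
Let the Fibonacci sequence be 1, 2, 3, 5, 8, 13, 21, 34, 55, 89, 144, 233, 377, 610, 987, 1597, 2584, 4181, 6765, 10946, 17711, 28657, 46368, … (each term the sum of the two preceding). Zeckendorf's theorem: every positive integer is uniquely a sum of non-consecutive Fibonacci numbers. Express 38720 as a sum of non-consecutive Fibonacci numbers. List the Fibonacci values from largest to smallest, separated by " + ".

Greedy algorithm:
take 28657 (≤ 38720); 38720 − 28657 = 10063
take 6765 (≤ 10063); 10063 − 6765 = 3298
take 2584 (≤ 3298); 3298 − 2584 = 714
take 610 (≤ 714); 714 − 610 = 104
take 89 (≤ 104); 104 − 89 = 15
take 13 (≤ 15); 15 − 13 = 2
take 2 (≤ 2); 2 − 2 = 0
So 38720 = 28657 + 6765 + 2584 + 610 + 89 + 13 + 2, with no two terms consecutive in the sequence.

28657 + 6765 + 2584 + 610 + 89 + 13 + 2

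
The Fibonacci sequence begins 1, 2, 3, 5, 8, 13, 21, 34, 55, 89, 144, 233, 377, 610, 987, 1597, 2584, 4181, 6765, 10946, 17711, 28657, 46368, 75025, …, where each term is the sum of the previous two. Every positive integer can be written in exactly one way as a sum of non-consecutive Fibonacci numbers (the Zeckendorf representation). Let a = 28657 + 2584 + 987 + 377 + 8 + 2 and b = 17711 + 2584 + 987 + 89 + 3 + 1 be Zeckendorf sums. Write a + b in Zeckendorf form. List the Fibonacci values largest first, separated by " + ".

The two numbers are 32615 and 21375, so their sum is 53990.
Greedily peel off the largest Fibonacci term at each step:
53990 − 46368 = 7622
7622 − 6765 = 857
857 − 610 = 247
247 − 233 = 14
14 − 13 = 1
1 − 1 = 0

46368 + 6765 + 610 + 233 + 13 + 1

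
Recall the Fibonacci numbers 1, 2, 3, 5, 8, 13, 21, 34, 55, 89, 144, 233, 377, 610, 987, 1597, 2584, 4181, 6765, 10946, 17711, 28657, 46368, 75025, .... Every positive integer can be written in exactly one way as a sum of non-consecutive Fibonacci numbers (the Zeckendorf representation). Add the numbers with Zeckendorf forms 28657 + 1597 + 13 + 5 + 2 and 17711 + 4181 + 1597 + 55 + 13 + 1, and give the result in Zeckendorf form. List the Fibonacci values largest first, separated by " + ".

46368 + 6765 + 610 + 89

The two numbers are 30274 and 23558, so their sum is 53832.
Repeatedly subtract the largest Fibonacci number that fits:
subtract 46368 from 53832: 7464 remains
subtract 6765 from 7464: 699 remains
subtract 610 from 699: 89 remains
subtract 89 from 89: 0 remains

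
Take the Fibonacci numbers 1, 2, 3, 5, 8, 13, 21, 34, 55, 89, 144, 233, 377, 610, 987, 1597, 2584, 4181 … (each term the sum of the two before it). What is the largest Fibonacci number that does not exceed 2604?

2584

2584 ≤ 2604 < 4181, so the largest Fibonacci number not exceeding 2604 is 2584.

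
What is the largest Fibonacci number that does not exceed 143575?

121393 ≤ 143575 < 196418, so the largest Fibonacci number not exceeding 143575 is 121393.

121393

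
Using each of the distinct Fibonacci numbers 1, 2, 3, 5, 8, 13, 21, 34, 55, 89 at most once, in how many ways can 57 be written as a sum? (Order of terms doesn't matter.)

57 = 55+2 = 34+21+2 = 34+13+8+2 = 34+13+5+3+2 — 4 representations.

4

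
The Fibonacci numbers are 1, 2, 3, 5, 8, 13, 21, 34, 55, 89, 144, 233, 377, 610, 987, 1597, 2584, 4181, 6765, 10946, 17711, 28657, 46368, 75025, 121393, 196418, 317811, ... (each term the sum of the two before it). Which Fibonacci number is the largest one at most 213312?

196418

196418 ≤ 213312 < 317811, so the largest Fibonacci number not exceeding 213312 is 196418.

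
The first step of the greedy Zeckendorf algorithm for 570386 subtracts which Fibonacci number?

514229 ≤ 570386 < 832040, so the largest Fibonacci number not exceeding 570386 is 514229.

514229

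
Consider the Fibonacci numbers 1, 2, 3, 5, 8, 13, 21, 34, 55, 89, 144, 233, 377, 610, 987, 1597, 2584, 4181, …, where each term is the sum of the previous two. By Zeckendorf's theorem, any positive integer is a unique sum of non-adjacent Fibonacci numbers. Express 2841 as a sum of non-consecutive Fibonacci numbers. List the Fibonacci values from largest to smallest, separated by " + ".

Greedy algorithm:
2841: greatest Fibonacci not exceeding it is 2584, leaving 257
257: greatest Fibonacci not exceeding it is 233, leaving 24
24: greatest Fibonacci not exceeding it is 21, leaving 3
3: greatest Fibonacci not exceeding it is 3, leaving 0
So 2841 = 2584 + 233 + 21 + 3, with no two terms consecutive in the sequence.

2584 + 233 + 21 + 3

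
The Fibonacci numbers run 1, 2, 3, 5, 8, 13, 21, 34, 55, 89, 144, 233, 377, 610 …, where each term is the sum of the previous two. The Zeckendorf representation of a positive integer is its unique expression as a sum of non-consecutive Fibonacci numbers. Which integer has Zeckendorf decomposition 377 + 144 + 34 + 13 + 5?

573

377 + 144 + 34 + 13 + 5 = 573.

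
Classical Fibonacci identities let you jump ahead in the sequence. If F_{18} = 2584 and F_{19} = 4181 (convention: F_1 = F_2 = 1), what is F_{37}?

By F_{2k+1} = F_k² + F_{k+1}²: F_{37} = 2584² + 4181² = 6677056 + 17480761 = 24157817.

24157817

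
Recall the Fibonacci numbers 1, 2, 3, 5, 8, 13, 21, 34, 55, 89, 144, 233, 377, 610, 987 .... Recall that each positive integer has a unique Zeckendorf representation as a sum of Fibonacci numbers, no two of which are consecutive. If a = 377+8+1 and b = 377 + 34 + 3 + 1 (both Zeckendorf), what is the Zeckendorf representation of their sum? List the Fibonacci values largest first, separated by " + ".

610 + 144 + 34 + 13

The two numbers are 386 and 415, so their sum is 801.
subtract 610 from 801: 191 remains
subtract 144 from 191: 47 remains
subtract 34 from 47: 13 remains
subtract 13 from 13: 0 remains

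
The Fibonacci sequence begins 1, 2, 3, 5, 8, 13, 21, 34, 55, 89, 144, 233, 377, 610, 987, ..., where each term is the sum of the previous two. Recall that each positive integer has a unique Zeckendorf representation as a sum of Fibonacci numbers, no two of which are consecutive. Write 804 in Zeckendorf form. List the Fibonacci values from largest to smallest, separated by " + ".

610 + 144 + 34 + 13 + 3

Repeatedly subtract the largest Fibonacci number that fits:
largest Fibonacci ≤ 804 is 610; 804 − 610 = 194
largest Fibonacci ≤ 194 is 144; 194 − 144 = 50
largest Fibonacci ≤ 50 is 34; 50 − 34 = 16
largest Fibonacci ≤ 16 is 13; 16 − 13 = 3
largest Fibonacci ≤ 3 is 3; 3 − 3 = 0
So 804 = 610 + 144 + 34 + 13 + 3, with no two terms consecutive in the sequence.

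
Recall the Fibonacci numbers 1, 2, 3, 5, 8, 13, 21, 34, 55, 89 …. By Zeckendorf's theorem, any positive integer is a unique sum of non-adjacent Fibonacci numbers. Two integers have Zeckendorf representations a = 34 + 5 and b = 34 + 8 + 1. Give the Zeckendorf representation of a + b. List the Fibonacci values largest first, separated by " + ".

55 + 21 + 5 + 1

The two numbers are 39 and 43, so their sum is 82.
82: greatest Fibonacci not exceeding it is 55, leaving 27
27: greatest Fibonacci not exceeding it is 21, leaving 6
6: greatest Fibonacci not exceeding it is 5, leaving 1
1: greatest Fibonacci not exceeding it is 1, leaving 0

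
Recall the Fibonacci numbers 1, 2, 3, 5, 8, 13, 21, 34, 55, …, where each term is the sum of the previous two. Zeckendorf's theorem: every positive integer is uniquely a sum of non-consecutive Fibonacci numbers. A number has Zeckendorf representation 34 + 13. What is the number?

47

34 + 13 = 47.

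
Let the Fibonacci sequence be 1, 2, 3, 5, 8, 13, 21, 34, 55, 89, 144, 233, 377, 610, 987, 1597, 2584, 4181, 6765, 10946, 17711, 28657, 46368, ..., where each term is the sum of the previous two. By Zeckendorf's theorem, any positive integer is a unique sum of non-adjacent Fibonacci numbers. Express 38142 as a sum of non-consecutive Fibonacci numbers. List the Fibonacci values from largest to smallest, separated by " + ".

28657 + 6765 + 2584 + 89 + 34 + 13

Repeatedly subtract the largest Fibonacci number that fits:
38142 − 28657 = 9485
9485 − 6765 = 2720
2720 − 2584 = 136
136 − 89 = 47
47 − 34 = 13
13 − 13 = 0
So 38142 = 28657 + 6765 + 2584 + 89 + 34 + 13, with no two terms consecutive in the sequence.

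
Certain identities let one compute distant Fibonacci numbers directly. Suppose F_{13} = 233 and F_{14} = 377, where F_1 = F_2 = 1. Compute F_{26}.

121393

By the doubling identity F_{2k} = F_k(2F_{k+1} − F_k): F_{26} = 233·(2·377 − 233) = 233·521 = 121393.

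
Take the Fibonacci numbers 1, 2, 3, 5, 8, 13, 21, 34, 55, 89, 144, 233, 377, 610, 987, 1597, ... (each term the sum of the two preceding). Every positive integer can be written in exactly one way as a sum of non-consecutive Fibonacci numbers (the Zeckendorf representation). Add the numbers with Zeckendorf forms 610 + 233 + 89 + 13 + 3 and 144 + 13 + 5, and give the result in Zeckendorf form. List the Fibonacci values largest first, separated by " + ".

The two numbers are 948 and 162, so their sum is 1110.
take 987 (≤ 1110); 1110 − 987 = 123
take 89 (≤ 123); 123 − 89 = 34
take 34 (≤ 34); 34 − 34 = 0

987 + 89 + 34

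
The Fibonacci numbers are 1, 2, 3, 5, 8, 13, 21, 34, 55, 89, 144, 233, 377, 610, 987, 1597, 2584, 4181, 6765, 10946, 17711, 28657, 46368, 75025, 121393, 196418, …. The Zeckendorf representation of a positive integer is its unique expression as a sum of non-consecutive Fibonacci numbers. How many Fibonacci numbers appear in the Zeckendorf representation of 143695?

8

Greedily peel off the largest Fibonacci term at each step:
subtract 121393 from 143695: 22302 remains
subtract 17711 from 22302: 4591 remains
subtract 4181 from 4591: 410 remains
subtract 377 from 410: 33 remains
subtract 21 from 33: 12 remains
subtract 8 from 12: 4 remains
subtract 3 from 4: 1 remains
subtract 1 from 1: 0 remains
143695 = 121393 + 17711 + 4181 + 377 + 21 + 8 + 3 + 1, which has 8 terms.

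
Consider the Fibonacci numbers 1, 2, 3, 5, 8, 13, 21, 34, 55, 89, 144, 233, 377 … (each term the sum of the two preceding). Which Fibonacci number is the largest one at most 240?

233

233 ≤ 240 < 377, so the largest Fibonacci number not exceeding 240 is 233.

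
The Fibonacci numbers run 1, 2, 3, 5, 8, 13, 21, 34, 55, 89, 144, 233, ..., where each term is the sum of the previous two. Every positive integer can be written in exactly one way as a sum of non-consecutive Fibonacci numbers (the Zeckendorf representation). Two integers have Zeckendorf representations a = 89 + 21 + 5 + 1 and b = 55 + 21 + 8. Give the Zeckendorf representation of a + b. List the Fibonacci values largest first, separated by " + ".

The two numbers are 116 and 84, so their sum is 200.
subtract 144 from 200: 56 remains
subtract 55 from 56: 1 remains
subtract 1 from 1: 0 remains

144 + 55 + 1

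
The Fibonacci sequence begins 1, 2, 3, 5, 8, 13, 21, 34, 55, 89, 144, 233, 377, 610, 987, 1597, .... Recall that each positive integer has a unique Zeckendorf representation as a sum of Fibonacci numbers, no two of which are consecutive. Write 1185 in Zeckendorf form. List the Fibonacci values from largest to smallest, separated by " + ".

Repeatedly subtract the largest Fibonacci number that fits:
largest Fibonacci ≤ 1185 is 987; 1185 − 987 = 198
largest Fibonacci ≤ 198 is 144; 198 − 144 = 54
largest Fibonacci ≤ 54 is 34; 54 − 34 = 20
largest Fibonacci ≤ 20 is 13; 20 − 13 = 7
largest Fibonacci ≤ 7 is 5; 7 − 5 = 2
largest Fibonacci ≤ 2 is 2; 2 − 2 = 0
So 1185 = 987 + 144 + 34 + 13 + 5 + 2, with no two terms consecutive in the sequence.

987 + 144 + 34 + 13 + 5 + 2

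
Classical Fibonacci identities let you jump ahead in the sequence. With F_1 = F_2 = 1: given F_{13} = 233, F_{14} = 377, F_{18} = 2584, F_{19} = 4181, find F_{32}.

By the addition formula F_{m+n} = F_m F_{n+1} + F_{m−1} F_n with m=19, n=13: F_{32} = 4181·377 + 2584·233 = 1576237 + 602072 = 2178309.

2178309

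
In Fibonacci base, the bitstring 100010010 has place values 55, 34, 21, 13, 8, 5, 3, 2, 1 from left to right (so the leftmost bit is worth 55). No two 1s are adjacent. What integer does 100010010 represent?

Summing the place values of the 1 bits: 55 + 8 + 2 = 65.

65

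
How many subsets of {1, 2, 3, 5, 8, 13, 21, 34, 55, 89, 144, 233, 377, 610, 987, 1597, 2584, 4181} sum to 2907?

27

Each representation comes from the Zeckendorf form by replacing some F_k with F_{k−1} + F_{k−2} where possible.
2907 = 2584+233+89+1 = 2584+233+55+34+1 = 1597+987+233+89+1 = 2584+233+55+21+13+1 = … (23 more), for 27 in all.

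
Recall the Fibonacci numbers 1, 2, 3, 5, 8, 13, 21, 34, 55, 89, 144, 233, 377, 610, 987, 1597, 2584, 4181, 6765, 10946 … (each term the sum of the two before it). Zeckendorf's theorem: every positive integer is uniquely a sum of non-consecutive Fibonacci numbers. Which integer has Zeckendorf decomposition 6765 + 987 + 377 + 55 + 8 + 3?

8195

6765 + 987 + 377 + 55 + 8 + 3 = 8195.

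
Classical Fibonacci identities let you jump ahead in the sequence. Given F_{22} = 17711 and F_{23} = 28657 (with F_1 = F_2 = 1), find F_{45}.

By F_{2k+1} = F_k² + F_{k+1}²: F_{45} = 17711² + 28657² = 313679521 + 821223649 = 1134903170.

1134903170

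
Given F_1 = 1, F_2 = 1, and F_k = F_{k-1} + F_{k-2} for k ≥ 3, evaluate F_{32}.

2178309

Iterating the recurrence up to F_{25} = 75025 and F_{24} = 46368:
F_{26} = F_{25} + F_{24} = 75025 + 46368 = 121393
F_{27} = F_{26} + F_{25} = 121393 + 75025 = 196418
F_{28} = F_{27} + F_{26} = 196418 + 121393 = 317811
F_{29} = F_{28} + F_{27} = 317811 + 196418 = 514229
F_{30} = F_{29} + F_{28} = 514229 + 317811 = 832040
F_{31} = F_{30} + F_{29} = 832040 + 514229 = 1346269
F_{32} = F_{31} + F_{30} = 1346269 + 832040 = 2178309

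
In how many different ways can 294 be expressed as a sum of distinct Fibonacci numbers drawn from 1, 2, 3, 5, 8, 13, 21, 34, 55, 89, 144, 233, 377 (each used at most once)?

Each representation comes from the Zeckendorf form by replacing some F_k with F_{k−1} + F_{k−2} where possible.
294 = 233+55+5+1 = 233+55+3+2+1 = 233+34+21+5+1 = … (9 more), for 12 in all.

12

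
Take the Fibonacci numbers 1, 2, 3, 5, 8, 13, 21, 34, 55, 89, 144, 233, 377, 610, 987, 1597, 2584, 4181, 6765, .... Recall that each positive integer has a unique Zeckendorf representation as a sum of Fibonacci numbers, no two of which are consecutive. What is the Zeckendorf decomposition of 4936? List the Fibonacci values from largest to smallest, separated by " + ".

subtract 4181 from 4936: 755 remains
subtract 610 from 755: 145 remains
subtract 144 from 145: 1 remains
subtract 1 from 1: 0 remains
So 4936 = 4181 + 610 + 144 + 1, with no two terms consecutive in the sequence.

4181 + 610 + 144 + 1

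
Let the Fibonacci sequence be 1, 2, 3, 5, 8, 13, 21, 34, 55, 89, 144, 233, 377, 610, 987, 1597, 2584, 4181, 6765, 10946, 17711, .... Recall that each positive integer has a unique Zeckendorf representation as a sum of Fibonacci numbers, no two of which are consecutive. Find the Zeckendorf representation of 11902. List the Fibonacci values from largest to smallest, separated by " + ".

Greedy algorithm:
subtract 10946 from 11902: 956 remains
subtract 610 from 956: 346 remains
subtract 233 from 346: 113 remains
subtract 89 from 113: 24 remains
subtract 21 from 24: 3 remains
subtract 3 from 3: 0 remains
So 11902 = 10946 + 610 + 233 + 89 + 21 + 3, with no two terms consecutive in the sequence.

10946 + 610 + 233 + 89 + 21 + 3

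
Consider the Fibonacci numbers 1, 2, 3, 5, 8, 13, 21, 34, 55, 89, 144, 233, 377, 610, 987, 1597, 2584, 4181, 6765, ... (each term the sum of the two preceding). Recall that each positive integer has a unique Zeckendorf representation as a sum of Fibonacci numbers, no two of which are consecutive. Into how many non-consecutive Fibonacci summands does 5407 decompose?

largest Fibonacci ≤ 5407 is 4181; 5407 − 4181 = 1226
largest Fibonacci ≤ 1226 is 987; 1226 − 987 = 239
largest Fibonacci ≤ 239 is 233; 239 − 233 = 6
largest Fibonacci ≤ 6 is 5; 6 − 5 = 1
largest Fibonacci ≤ 1 is 1; 1 − 1 = 0
5407 = 4181 + 987 + 233 + 5 + 1, which has 5 terms.

5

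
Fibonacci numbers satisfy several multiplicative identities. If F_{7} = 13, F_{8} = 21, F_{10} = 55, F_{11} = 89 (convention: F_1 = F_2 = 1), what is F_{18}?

By the addition formula F_{m+n} = F_m F_{n+1} + F_{m−1} F_n with m=8, n=10: F_{18} = 21·89 + 13·55 = 1869 + 715 = 2584.

2584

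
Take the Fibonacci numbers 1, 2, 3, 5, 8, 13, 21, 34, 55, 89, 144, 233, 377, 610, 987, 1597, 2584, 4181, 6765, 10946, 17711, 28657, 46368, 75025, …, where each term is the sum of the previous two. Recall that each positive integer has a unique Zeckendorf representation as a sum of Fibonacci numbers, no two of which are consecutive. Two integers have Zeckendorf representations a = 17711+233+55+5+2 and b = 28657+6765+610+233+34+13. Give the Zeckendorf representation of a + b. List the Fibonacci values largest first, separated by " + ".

The two numbers are 18006 and 36312, so their sum is 54318.
Repeatedly subtract the largest Fibonacci number that fits:
largest Fibonacci ≤ 54318 is 46368; 54318 − 46368 = 7950
largest Fibonacci ≤ 7950 is 6765; 7950 − 6765 = 1185
largest Fibonacci ≤ 1185 is 987; 1185 − 987 = 198
largest Fibonacci ≤ 198 is 144; 198 − 144 = 54
largest Fibonacci ≤ 54 is 34; 54 − 34 = 20
largest Fibonacci ≤ 20 is 13; 20 − 13 = 7
largest Fibonacci ≤ 7 is 5; 7 − 5 = 2
largest Fibonacci ≤ 2 is 2; 2 − 2 = 0

46368 + 6765 + 987 + 144 + 34 + 13 + 5 + 2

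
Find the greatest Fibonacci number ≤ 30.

21 ≤ 30 < 34, so the largest Fibonacci number not exceeding 30 is 21.

21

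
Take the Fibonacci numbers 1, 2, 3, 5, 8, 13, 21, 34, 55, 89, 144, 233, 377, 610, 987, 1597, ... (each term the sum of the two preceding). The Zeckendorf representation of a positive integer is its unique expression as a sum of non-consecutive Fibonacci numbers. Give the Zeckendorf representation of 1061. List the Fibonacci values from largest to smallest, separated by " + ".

987 + 55 + 13 + 5 + 1

Greedy algorithm:
largest Fibonacci ≤ 1061 is 987; 1061 − 987 = 74
largest Fibonacci ≤ 74 is 55; 74 − 55 = 19
largest Fibonacci ≤ 19 is 13; 19 − 13 = 6
largest Fibonacci ≤ 6 is 5; 6 − 5 = 1
largest Fibonacci ≤ 1 is 1; 1 − 1 = 0
So 1061 = 987 + 55 + 13 + 5 + 1, with no two terms consecutive in the sequence.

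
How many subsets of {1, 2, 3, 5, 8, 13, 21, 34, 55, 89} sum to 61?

6

Each representation comes from the Zeckendorf form by replacing some F_k with F_{k−1} + F_{k−2} where possible.
61 = 55+5+1 = 55+3+2+1 = 34+21+5+1 = 34+21+3+2+1 = 34+13+8+5+1 = … (1 more), for 6 in all.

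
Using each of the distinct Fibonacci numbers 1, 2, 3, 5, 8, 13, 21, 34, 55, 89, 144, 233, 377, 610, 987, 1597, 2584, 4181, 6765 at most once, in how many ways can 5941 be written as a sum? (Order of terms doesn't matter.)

Starting from the Zeckendorf form and repeatedly splitting a term F_k into F_{k−1} + F_{k−2} (when neither is already used) reaches every representation.
5941 = 4181+1597+144+13+5+1 = 4181+1597+144+13+3+2+1 = 4181+1597+89+55+13+5+1 = 4181+987+610+144+13+5+1 = 4181+1597+144+8+5+3+2+1 = … (40 more), for 45 in all.

45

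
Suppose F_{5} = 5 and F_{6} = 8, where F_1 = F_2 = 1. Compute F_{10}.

55

By the doubling identity F_{2k} = F_k(2F_{k+1} − F_k): F_{10} = 5·(2·8 − 5) = 5·11 = 55.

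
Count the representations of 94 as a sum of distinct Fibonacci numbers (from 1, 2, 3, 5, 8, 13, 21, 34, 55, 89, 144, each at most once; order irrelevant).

Starting from the Zeckendorf form and repeatedly splitting a term F_k into F_{k−1} + F_{k−2} (when neither is already used) reaches every representation.
94 = 89+5 = 89+3+2 = 55+34+5 = 55+34+3+2 = … (3 more), for 7 in all.

7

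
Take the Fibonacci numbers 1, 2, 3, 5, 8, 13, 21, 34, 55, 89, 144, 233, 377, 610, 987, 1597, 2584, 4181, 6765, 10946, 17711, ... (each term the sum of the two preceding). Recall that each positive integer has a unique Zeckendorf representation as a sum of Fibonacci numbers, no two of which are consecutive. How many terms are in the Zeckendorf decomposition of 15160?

6

take 10946 (≤ 15160); 15160 − 10946 = 4214
take 4181 (≤ 4214); 4214 − 4181 = 33
take 21 (≤ 33); 33 − 21 = 12
take 8 (≤ 12); 12 − 8 = 4
take 3 (≤ 4); 4 − 3 = 1
take 1 (≤ 1); 1 − 1 = 0
15160 = 10946 + 4181 + 21 + 8 + 3 + 1, which has 6 terms.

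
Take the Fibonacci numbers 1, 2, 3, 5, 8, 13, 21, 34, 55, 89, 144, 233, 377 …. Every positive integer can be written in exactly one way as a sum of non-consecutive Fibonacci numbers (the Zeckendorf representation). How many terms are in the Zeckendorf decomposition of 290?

Greedily peel off the largest Fibonacci term at each step:
largest Fibonacci ≤ 290 is 233; 290 − 233 = 57
largest Fibonacci ≤ 57 is 55; 57 − 55 = 2
largest Fibonacci ≤ 2 is 2; 2 − 2 = 0
290 = 233 + 55 + 2, which has 3 terms.

3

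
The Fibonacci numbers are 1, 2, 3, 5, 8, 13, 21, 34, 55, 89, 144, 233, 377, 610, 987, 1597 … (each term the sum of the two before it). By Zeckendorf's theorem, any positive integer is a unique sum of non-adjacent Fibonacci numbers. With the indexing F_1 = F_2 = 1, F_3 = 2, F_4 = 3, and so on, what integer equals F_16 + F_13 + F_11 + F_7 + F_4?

1325

F_16 + F_13 + F_11 + F_7 + F_4 = 987 + 233 + 89 + 13 + 3 = 1325.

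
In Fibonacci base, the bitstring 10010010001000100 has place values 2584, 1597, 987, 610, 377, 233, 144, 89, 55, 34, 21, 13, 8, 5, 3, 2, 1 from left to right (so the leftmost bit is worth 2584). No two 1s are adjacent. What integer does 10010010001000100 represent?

Summing the place values of the 1 bits: 2584 + 610 + 144 + 21 + 3 = 3362.

3362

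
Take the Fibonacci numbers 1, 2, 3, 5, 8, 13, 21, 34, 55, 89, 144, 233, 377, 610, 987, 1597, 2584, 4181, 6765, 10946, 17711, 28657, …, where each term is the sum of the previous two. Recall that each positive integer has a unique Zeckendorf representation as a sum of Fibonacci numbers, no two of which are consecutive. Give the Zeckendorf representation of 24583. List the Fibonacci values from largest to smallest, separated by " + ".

subtract 17711 from 24583: 6872 remains
subtract 6765 from 6872: 107 remains
subtract 89 from 107: 18 remains
subtract 13 from 18: 5 remains
subtract 5 from 5: 0 remains
So 24583 = 17711 + 6765 + 89 + 13 + 5, with no two terms consecutive in the sequence.

17711 + 6765 + 89 + 13 + 5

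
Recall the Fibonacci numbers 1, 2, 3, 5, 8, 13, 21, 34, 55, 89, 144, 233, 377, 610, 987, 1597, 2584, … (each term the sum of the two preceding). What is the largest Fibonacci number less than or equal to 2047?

1597

1597 ≤ 2047 < 2584, so the largest Fibonacci number not exceeding 2047 is 1597.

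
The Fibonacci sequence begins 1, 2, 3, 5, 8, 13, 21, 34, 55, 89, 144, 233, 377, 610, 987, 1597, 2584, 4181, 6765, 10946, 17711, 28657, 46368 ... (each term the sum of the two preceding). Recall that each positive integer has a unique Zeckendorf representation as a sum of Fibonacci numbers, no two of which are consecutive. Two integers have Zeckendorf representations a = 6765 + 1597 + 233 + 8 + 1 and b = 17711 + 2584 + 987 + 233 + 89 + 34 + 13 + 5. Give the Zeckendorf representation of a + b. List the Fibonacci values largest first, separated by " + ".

28657 + 1597 + 5 + 1

The two numbers are 8604 and 21656, so their sum is 30260.
Greedy algorithm:
largest Fibonacci ≤ 30260 is 28657; 30260 − 28657 = 1603
largest Fibonacci ≤ 1603 is 1597; 1603 − 1597 = 6
largest Fibonacci ≤ 6 is 5; 6 − 5 = 1
largest Fibonacci ≤ 1 is 1; 1 − 1 = 0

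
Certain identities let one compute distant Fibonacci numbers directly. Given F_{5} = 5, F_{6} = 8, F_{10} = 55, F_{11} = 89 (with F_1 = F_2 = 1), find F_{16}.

By the addition formula F_{m+n} = F_m F_{n+1} + F_{m−1} F_n with m=6, n=10: F_{16} = 8·89 + 5·55 = 712 + 275 = 987.

987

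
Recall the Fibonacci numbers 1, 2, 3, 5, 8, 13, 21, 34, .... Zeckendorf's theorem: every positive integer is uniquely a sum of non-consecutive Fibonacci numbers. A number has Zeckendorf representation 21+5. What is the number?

21+5 = 26.

26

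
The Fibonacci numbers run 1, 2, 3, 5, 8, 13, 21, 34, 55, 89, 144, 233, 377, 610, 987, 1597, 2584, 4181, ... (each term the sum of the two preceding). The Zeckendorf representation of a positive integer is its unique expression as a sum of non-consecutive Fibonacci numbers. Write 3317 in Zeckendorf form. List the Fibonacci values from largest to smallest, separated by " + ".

2584 + 610 + 89 + 34

3317: greatest Fibonacci not exceeding it is 2584, leaving 733
733: greatest Fibonacci not exceeding it is 610, leaving 123
123: greatest Fibonacci not exceeding it is 89, leaving 34
34: greatest Fibonacci not exceeding it is 34, leaving 0
So 3317 = 2584 + 610 + 89 + 34, with no two terms consecutive in the sequence.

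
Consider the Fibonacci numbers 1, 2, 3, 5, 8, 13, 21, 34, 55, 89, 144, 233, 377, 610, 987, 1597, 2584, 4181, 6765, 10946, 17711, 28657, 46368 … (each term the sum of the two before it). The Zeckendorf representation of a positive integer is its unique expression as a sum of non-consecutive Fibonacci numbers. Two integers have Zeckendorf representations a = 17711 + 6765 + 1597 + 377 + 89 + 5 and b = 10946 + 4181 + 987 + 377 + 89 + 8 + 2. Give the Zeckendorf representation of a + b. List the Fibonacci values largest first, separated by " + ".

The two numbers are 26544 and 16590, so their sum is 43134.
Repeatedly subtract the largest Fibonacci number that fits:
subtract 28657 from 43134: 14477 remains
subtract 10946 from 14477: 3531 remains
subtract 2584 from 3531: 947 remains
subtract 610 from 947: 337 remains
subtract 233 from 337: 104 remains
subtract 89 from 104: 15 remains
subtract 13 from 15: 2 remains
subtract 2 from 2: 0 remains

28657 + 10946 + 2584 + 610 + 233 + 89 + 13 + 2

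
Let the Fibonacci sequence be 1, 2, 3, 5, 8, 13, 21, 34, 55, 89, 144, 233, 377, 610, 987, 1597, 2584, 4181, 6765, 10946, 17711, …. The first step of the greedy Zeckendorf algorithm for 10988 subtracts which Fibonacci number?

10946

10946 ≤ 10988 < 17711, so the largest Fibonacci number not exceeding 10988 is 10946.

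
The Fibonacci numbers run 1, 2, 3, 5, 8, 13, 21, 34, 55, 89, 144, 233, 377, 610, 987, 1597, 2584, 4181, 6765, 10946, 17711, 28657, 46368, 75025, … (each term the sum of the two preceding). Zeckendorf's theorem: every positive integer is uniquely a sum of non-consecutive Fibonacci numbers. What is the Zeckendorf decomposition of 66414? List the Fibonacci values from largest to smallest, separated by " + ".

Greedily peel off the largest Fibonacci term at each step:
subtract 46368 from 66414: 20046 remains
subtract 17711 from 20046: 2335 remains
subtract 1597 from 2335: 738 remains
subtract 610 from 738: 128 remains
subtract 89 from 128: 39 remains
subtract 34 from 39: 5 remains
subtract 5 from 5: 0 remains
So 66414 = 46368 + 17711 + 1597 + 610 + 89 + 34 + 5, with no two terms consecutive in the sequence.

46368 + 17711 + 1597 + 610 + 89 + 34 + 5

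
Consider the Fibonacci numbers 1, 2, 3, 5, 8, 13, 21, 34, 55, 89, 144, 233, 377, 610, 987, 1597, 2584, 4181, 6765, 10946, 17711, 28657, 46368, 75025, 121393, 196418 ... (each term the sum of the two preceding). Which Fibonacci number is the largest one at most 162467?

121393

121393 ≤ 162467 < 196418, so the largest Fibonacci number not exceeding 162467 is 121393.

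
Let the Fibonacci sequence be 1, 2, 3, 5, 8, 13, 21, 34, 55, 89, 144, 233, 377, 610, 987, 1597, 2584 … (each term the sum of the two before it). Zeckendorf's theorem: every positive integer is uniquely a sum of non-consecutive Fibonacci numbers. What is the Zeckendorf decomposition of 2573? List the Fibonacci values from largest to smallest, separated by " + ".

1597 ≤ 2573 < 2584, so take 1597; remainder 976
610 ≤ 976 < 987, so take 610; remainder 366
233 ≤ 366 < 377, so take 233; remainder 133
89 ≤ 133 < 144, so take 89; remainder 44
34 ≤ 44 < 55, so take 34; remainder 10
8 ≤ 10 < 13, so take 8; remainder 2
2 ≤ 2 < 3, so take 2; remainder 0
So 2573 = 1597 + 610 + 233 + 89 + 34 + 8 + 2, with no two terms consecutive in the sequence.

1597 + 610 + 233 + 89 + 34 + 8 + 2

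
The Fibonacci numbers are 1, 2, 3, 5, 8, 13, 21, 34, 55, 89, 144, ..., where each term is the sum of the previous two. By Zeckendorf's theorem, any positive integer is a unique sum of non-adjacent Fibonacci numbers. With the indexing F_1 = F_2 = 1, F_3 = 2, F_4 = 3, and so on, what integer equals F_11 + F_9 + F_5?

128

F_11 + F_9 + F_5 = 89 + 34 + 5 = 128.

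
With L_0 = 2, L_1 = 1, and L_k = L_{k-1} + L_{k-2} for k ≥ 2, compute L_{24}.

103682

Iterating the recurrence up to L_{18} = 5778 and L_{17} = 3571:
L_{19} = L_{18} + L_{17} = 5778 + 3571 = 9349
L_{20} = L_{19} + L_{18} = 9349 + 5778 = 15127
L_{21} = L_{20} + L_{19} = 15127 + 9349 = 24476
L_{22} = L_{21} + L_{20} = 24476 + 15127 = 39603
L_{23} = L_{22} + L_{21} = 39603 + 24476 = 64079
L_{24} = L_{23} + L_{22} = 64079 + 39603 = 103682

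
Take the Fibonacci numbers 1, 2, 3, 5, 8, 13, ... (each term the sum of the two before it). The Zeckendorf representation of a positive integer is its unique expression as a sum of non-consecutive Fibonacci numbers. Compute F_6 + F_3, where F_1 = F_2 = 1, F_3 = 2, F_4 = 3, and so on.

F_6 + F_3 = 8 + 2 = 10.

10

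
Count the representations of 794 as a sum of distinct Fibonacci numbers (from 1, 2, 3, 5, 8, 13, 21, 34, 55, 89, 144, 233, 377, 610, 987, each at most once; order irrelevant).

Starting from the Zeckendorf form and repeatedly splitting a term F_k into F_{k−1} + F_{k−2} (when neither is already used) reaches every representation.
794 = 610+144+34+5+1 = 610+144+34+3+2+1 = 610+144+21+13+5+1 = 610+89+55+34+5+1 = 377+233+144+34+5+1 = … (15 more), for 20 in all.

20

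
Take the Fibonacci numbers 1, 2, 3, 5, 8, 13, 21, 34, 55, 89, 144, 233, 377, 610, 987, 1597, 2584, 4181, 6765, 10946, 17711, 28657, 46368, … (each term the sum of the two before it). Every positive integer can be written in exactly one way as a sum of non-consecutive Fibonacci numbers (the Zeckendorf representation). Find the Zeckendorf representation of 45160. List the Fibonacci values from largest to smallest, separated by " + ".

28657 + 10946 + 4181 + 987 + 377 + 8 + 3 + 1

45160: greatest Fibonacci not exceeding it is 28657, leaving 16503
16503: greatest Fibonacci not exceeding it is 10946, leaving 5557
5557: greatest Fibonacci not exceeding it is 4181, leaving 1376
1376: greatest Fibonacci not exceeding it is 987, leaving 389
389: greatest Fibonacci not exceeding it is 377, leaving 12
12: greatest Fibonacci not exceeding it is 8, leaving 4
4: greatest Fibonacci not exceeding it is 3, leaving 1
1: greatest Fibonacci not exceeding it is 1, leaving 0
So 45160 = 28657 + 10946 + 4181 + 987 + 377 + 8 + 3 + 1, with no two terms consecutive in the sequence.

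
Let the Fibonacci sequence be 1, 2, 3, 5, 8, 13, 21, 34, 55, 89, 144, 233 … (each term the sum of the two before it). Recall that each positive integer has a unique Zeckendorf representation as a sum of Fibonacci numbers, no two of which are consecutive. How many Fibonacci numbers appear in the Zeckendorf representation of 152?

2

144 ≤ 152 < 233, so take 144; remainder 8
8 ≤ 8 < 13, so take 8; remainder 0
152 = 144 + 8, which has 2 terms.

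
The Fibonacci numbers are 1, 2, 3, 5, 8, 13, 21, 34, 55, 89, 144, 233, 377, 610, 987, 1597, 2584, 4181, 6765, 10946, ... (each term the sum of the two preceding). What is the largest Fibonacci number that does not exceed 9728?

6765 ≤ 9728 < 10946, so the largest Fibonacci number not exceeding 9728 is 6765.

6765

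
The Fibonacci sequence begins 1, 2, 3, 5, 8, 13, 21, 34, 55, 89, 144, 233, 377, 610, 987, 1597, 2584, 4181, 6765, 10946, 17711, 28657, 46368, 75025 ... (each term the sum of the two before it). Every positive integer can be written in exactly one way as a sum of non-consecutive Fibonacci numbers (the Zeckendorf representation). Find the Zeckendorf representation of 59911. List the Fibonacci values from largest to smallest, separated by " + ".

Repeatedly subtract the largest Fibonacci number that fits:
largest Fibonacci ≤ 59911 is 46368; 59911 − 46368 = 13543
largest Fibonacci ≤ 13543 is 10946; 13543 − 10946 = 2597
largest Fibonacci ≤ 2597 is 2584; 2597 − 2584 = 13
largest Fibonacci ≤ 13 is 13; 13 − 13 = 0
So 59911 = 46368 + 10946 + 2584 + 13, with no two terms consecutive in the sequence.

46368 + 10946 + 2584 + 13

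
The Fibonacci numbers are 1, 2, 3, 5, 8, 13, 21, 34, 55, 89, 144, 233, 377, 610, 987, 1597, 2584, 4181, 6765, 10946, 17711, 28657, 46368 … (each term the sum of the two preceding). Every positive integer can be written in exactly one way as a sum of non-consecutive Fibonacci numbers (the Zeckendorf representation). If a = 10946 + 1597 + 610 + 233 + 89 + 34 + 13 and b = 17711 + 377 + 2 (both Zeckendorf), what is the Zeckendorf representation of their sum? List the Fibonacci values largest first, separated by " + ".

The two numbers are 13522 and 18090, so their sum is 31612.
largest Fibonacci ≤ 31612 is 28657; 31612 − 28657 = 2955
largest Fibonacci ≤ 2955 is 2584; 2955 − 2584 = 371
largest Fibonacci ≤ 371 is 233; 371 − 233 = 138
largest Fibonacci ≤ 138 is 89; 138 − 89 = 49
largest Fibonacci ≤ 49 is 34; 49 − 34 = 15
largest Fibonacci ≤ 15 is 13; 15 − 13 = 2
largest Fibonacci ≤ 2 is 2; 2 − 2 = 0

28657 + 2584 + 233 + 89 + 34 + 13 + 2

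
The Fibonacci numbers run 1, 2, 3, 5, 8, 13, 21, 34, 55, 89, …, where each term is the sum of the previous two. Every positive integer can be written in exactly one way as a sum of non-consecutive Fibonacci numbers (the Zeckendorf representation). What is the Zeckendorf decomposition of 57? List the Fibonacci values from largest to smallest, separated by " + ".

Repeatedly subtract the largest Fibonacci number that fits:
57 − 55 = 2
2 − 2 = 0
So 57 = 55 + 2, with no two terms consecutive in the sequence.

55 + 2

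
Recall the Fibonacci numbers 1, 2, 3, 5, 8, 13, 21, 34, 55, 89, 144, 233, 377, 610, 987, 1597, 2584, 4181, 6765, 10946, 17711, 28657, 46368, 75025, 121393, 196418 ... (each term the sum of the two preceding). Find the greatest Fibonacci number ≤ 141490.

121393 ≤ 141490 < 196418, so the largest Fibonacci number not exceeding 141490 is 121393.

121393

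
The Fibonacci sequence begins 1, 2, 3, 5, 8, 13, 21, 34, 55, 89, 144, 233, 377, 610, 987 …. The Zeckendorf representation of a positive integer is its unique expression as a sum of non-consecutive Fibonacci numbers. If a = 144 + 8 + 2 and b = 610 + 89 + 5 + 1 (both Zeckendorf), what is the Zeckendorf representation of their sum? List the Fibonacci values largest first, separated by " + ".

610 + 233 + 13 + 3

The two numbers are 154 and 705, so their sum is 859.
Greedy algorithm:
take 610 (≤ 859); 859 − 610 = 249
take 233 (≤ 249); 249 − 233 = 16
take 13 (≤ 16); 16 − 13 = 3
take 3 (≤ 3); 3 − 3 = 0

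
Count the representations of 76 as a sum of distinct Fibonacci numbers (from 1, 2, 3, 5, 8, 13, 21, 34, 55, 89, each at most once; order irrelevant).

7

Each representation comes from the Zeckendorf form by replacing some F_k with F_{k−1} + F_{k−2} where possible.
76 = 55+21 = 55+13+8 = 55+13+5+3 = 34+21+13+8 = 55+13+5+2+1 = … (2 more), for 7 in all.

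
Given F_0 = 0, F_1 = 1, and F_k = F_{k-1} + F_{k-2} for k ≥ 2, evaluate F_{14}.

377

Iterating the recurrence up to F_{6} = 8 and F_{5} = 5:
F_{7} = F_{6} + F_{5} = 8 + 5 = 13
F_{8} = F_{7} + F_{6} = 13 + 8 = 21
F_{9} = F_{8} + F_{7} = 21 + 13 = 34
F_{10} = F_{9} + F_{8} = 34 + 21 = 55
F_{11} = F_{10} + F_{9} = 55 + 34 = 89
F_{12} = F_{11} + F_{10} = 89 + 55 = 144
F_{13} = F_{12} + F_{11} = 144 + 89 = 233
F_{14} = F_{13} + F_{12} = 233 + 144 = 377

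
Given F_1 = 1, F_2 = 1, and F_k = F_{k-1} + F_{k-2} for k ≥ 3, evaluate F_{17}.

1597

Iterating the recurrence up to F_{9} = 34 and F_{8} = 21:
F_{10} = F_{9} + F_{8} = 34 + 21 = 55
F_{11} = F_{10} + F_{9} = 55 + 34 = 89
F_{12} = F_{11} + F_{10} = 89 + 55 = 144
F_{13} = F_{12} + F_{11} = 144 + 89 = 233
F_{14} = F_{13} + F_{12} = 233 + 144 = 377
F_{15} = F_{14} + F_{13} = 377 + 233 = 610
F_{16} = F_{15} + F_{14} = 610 + 377 = 987
F_{17} = F_{16} + F_{15} = 987 + 610 = 1597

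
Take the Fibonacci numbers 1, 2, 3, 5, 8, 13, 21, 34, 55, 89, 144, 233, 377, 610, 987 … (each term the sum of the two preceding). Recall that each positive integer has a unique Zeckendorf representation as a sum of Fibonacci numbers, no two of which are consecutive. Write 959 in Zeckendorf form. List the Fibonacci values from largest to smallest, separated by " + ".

610 + 233 + 89 + 21 + 5 + 1

Greedy algorithm:
largest Fibonacci ≤ 959 is 610; 959 − 610 = 349
largest Fibonacci ≤ 349 is 233; 349 − 233 = 116
largest Fibonacci ≤ 116 is 89; 116 − 89 = 27
largest Fibonacci ≤ 27 is 21; 27 − 21 = 6
largest Fibonacci ≤ 6 is 5; 6 − 5 = 1
largest Fibonacci ≤ 1 is 1; 1 − 1 = 0
So 959 = 610 + 233 + 89 + 21 + 5 + 1, with no two terms consecutive in the sequence.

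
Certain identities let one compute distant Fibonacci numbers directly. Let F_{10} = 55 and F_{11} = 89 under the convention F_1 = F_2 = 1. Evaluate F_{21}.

10946

By F_{2k+1} = F_k² + F_{k+1}²: F_{21} = 55² + 89² = 3025 + 7921 = 10946.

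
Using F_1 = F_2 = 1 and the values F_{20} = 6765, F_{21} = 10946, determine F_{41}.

By the addition formula F_{m+n} = F_m F_{n+1} + F_{m−1} F_n with m=21, n=20: F_{41} = 10946·10946 + 6765·6765 = 119814916 + 45765225 = 165580141.

165580141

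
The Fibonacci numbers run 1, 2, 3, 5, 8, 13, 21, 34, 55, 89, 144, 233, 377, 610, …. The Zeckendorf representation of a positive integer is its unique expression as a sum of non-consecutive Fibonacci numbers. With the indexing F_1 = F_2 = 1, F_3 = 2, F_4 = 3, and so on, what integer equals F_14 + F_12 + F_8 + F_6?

550

F_14 + F_12 + F_8 + F_6 = 377 + 144 + 21 + 8 = 550.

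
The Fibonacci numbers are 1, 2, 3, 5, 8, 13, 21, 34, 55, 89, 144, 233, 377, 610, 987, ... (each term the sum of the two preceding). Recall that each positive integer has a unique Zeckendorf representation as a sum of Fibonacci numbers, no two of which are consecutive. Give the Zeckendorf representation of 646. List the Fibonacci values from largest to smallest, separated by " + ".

610 + 34 + 2

646: greatest Fibonacci not exceeding it is 610, leaving 36
36: greatest Fibonacci not exceeding it is 34, leaving 2
2: greatest Fibonacci not exceeding it is 2, leaving 0
So 646 = 610 + 34 + 2, with no two terms consecutive in the sequence.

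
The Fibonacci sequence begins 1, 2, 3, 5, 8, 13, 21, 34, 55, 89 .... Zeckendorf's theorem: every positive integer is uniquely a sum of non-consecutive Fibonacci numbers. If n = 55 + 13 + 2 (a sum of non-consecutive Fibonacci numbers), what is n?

55 + 13 + 2 = 70.

70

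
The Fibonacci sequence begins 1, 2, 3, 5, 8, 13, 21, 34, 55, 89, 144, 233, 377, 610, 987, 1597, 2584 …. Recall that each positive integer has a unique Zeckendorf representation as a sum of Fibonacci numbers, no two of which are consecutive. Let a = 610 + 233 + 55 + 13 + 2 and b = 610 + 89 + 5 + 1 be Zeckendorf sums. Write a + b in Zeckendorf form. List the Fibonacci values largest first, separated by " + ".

1597 + 21

The two numbers are 913 and 705, so their sum is 1618.
Repeatedly subtract the largest Fibonacci number that fits:
subtract 1597 from 1618: 21 remains
subtract 21 from 21: 0 remains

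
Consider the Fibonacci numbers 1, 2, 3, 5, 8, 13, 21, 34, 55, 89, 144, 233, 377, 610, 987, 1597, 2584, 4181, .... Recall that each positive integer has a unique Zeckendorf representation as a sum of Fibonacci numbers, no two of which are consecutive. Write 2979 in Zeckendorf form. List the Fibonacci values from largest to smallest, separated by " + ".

2584 + 377 + 13 + 5

Repeatedly subtract the largest Fibonacci number that fits:
2584 ≤ 2979 < 4181, so take 2584; remainder 395
377 ≤ 395 < 610, so take 377; remainder 18
13 ≤ 18 < 21, so take 13; remainder 5
5 ≤ 5 < 8, so take 5; remainder 0
So 2979 = 2584 + 377 + 13 + 5, with no two terms consecutive in the sequence.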